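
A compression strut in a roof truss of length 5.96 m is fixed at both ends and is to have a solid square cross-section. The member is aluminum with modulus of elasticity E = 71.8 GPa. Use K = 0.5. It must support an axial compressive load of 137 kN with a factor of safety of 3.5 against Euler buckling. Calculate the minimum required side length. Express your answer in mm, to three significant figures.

Required P_cr = n·P = 3.5 × 137 = 479.5 kN
L_e = K·L = 0.5 × 5.96 = 2.980 m
Required I = P_cr·L_e²/(π²E) = 4.795×10^5 × 2.980² / (π² × 7.18×10^10) = 6.009×10^-6 m⁴
I_req = 6.009×10^6 mm⁴
Solid square: I = a⁴/12  ⇒  a = (12I)^(1/4) = (12×6.009×10^6)^(1/4) = 92.1 mm

a ≈ 92.1 mm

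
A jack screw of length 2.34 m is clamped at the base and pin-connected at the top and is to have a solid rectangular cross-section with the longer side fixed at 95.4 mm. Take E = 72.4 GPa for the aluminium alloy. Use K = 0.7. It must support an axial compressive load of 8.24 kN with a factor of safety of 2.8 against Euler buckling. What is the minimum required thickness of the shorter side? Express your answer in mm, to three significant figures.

Required P_cr = n·P = 2.8 × 8.24 = 23.07 kN
L_e = K·L = 0.7 × 2.34 = 1.638 m
Required I = P_cr·L_e²/(π²E) = 2.307×10^4 × 1.638² / (π² × 7.24×10^10) = 8.663×10^-8 m⁴
I_req = 8.663×10^4 mm⁴
Rectangle, weak axis: I_min = h·b³/12 with h = 95.4 mm fixed  ⇒  b = (12I/h)^(1/3) = 22.2 mm

b ≈ 22.2 mm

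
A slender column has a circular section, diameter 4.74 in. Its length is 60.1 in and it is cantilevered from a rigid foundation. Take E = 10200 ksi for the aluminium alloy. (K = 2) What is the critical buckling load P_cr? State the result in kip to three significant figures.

P_cr ≈ 173 kip

I = πd⁴/64 = π×4.74⁴/64 = 24.78 in⁴
Effective length L_e = K·L = 2 × 60.1 = 120.2 in
P_cr = π²EI / L_e² = π² × 10200×10³ × 24.78 / 120.2² = 1.727×10^5 lb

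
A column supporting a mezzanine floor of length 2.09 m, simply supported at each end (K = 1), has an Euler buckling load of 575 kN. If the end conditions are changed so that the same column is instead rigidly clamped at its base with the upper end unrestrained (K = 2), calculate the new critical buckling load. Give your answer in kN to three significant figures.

P_cr ∝ 1/K², so P_cr,new = P_cr,old × (K_old/K_new)² = 575 × (1/2)²
= 575 × 0.2500 = 144 kN

P_cr ≈ 144 kN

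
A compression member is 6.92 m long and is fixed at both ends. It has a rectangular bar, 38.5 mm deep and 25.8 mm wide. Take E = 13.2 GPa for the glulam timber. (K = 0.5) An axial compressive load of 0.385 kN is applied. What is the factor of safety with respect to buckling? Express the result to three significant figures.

n ≈ 1.56

Buckling occurs about the weak axis: I_min = h·b³/12 with b = 25.8 mm (the shorter side).
I_min = 38.5×25.8³/12 = 5.510×10^4 mm⁴
I = 5.510×10^4 mm⁴ = 5.510×10^-8 m⁴
Effective length L_e = K·L = 0.5 × 6.92 = 3.460 m
P_cr = π²EI / L_e² = π² × 13.2×10⁹ × 5.510×10^-8 / 3.460² = 599.6 N
Factor of safety n = P_cr / P = 0.59960 / 0.385 = 1.56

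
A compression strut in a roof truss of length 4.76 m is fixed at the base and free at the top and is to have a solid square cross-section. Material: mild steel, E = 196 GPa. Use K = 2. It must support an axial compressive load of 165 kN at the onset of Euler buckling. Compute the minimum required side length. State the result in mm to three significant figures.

L_e = K·L = 2 × 4.76 = 9.520 m
Required I = P_cr·L_e²/(π²E) = 1.650×10^5 × 9.520² / (π² × 1.96×10^11) = 7.730×10^-6 m⁴
I_req = 7.730×10^6 mm⁴
Solid square: I = a⁴/12  ⇒  a = (12I)^(1/4) = (12×7.730×10^6)^(1/4) = 98.1 mm

a ≈ 98.1 mm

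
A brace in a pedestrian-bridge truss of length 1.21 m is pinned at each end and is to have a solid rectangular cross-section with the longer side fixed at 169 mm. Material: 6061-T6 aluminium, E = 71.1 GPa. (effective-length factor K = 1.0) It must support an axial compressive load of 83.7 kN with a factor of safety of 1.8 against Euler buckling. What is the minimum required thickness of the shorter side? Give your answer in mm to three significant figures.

Required P_cr = n·P = 1.8 × 83.7 = 150.7 kN
L_e = K·L = 1 × 1.21 = 1.210 m
Required I = P_cr·L_e²/(π²E) = 1.507×10^5 × 1.210² / (π² × 7.11×10^10) = 3.143×10^-7 m⁴
I_req = 3.143×10^5 mm⁴
Rectangle, weak axis: I_min = h·b³/12 with h = 169 mm fixed  ⇒  b = (12I/h)^(1/3) = 28.2 mm

b ≈ 28.2 mm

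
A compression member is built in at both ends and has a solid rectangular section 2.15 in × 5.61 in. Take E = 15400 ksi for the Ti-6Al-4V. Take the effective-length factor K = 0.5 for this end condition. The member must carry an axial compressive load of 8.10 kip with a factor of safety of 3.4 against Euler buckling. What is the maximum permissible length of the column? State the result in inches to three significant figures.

Buckling occurs about the weak axis: I_min = h·b³/12 with b = 2.15 in (the shorter side).
I_min = 5.61×2.15³/12 = 4.646 in⁴
Required critical load P_cr = n·P = 3.4 × 8.10 = 27.54 kip = 2.754×10^4 lb
From P_cr = π²EI/(K·L)²:  L = (1/K)·√(π²EI/P_cr) = (1/0.5)·√(π²×1.54×10^7×4.646/2.754×10^4)
L = 320 in

L_max ≈ 320 in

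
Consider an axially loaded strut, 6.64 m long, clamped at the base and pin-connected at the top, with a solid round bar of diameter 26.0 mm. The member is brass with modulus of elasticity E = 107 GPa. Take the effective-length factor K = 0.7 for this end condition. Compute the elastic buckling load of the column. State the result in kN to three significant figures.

I = πd⁴/64 = π×26.0⁴/64 = 2.243×10^4 mm⁴
I = 2.243×10^4 mm⁴ = 2.243×10^-8 m⁴
Effective length L_e = K·L = 0.7 × 6.64 = 4.648 m
P_cr = π²EI / L_e² = π² × 107×10⁹ × 2.243×10^-8 / 4.648² = 1.097×10^3 N

P_cr ≈ 1.10 kN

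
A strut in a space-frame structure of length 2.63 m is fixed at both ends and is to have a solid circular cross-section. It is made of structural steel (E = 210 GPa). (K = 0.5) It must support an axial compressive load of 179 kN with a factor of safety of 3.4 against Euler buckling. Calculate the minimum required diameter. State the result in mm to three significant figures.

d ≈ 56.7 mm

Required P_cr = n·P = 3.4 × 179 = 608.6 kN
L_e = K·L = 0.5 × 2.63 = 1.315 m
Required I = P_cr·L_e²/(π²E) = 6.086×10^5 × 1.315² / (π² × 2.10×10^11) = 5.078×10^-7 m⁴
I_req = 5.078×10^5 mm⁴
Solid circle: I = πd⁴/64  ⇒  d = (64I/π)^(1/4) = (64×5.078×10^5/π)^(1/4) = 56.7 mm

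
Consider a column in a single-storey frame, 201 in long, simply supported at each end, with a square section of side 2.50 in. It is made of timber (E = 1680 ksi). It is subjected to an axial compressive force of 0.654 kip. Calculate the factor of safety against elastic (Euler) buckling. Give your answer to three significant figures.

n ≈ 2.04

I = a⁴/12 = 2.50⁴/12 = 3.255 in⁴
Effective length L_e = K·L = 1 × 201 = 201.0 in
P_cr = π²EI / L_e² = π² × 1680×10³ × 3.255 / 201.0² = 1.336×10^3 lb
Factor of safety n = P_cr / P = 1.3360 / 0.654 = 2.04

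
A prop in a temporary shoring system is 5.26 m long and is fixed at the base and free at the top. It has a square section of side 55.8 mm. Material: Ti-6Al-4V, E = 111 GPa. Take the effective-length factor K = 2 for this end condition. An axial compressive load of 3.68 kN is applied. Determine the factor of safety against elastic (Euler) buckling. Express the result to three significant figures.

n ≈ 2.17

I = a⁴/12 = 55.8⁴/12 = 8.079×10^5 mm⁴
I = 8.079×10^5 mm⁴ = 8.079×10^-7 m⁴
Effective length L_e = K·L = 2 × 5.26 = 10.52 m
P_cr = π²EI / L_e² = π² × 111×10⁹ × 8.079×10^-7 / 10.52² = 7.997×10^3 N
Factor of safety n = P_cr / P = 7.9974 / 3.68 = 2.17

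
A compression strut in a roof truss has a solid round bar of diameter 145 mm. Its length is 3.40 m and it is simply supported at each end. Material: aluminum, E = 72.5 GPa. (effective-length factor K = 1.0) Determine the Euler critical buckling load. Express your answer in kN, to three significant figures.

P_cr ≈ 1340 kN

I = πd⁴/64 = π×145⁴/64 = 2.170×10^7 mm⁴
I = 2.170×10^7 mm⁴ = 2.170×10^-5 m⁴
Effective length L_e = K·L = 1 × 3.40 = 3.400 m
P_cr = π²EI / L_e² = π² × 72.5×10⁹ × 2.170×10^-5 / 3.400² = 1.343×10^6 N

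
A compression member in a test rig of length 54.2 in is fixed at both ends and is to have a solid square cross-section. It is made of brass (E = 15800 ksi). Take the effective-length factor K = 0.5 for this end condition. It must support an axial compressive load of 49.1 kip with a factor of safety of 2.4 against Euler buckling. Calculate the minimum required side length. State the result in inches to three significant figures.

a ≈ 1.61 in

Required P_cr = n·P = 2.4 × 49.1 = 117.8 kip
L_e = K·L = 0.5 × 54.2 = 27.10 in
Required I = P_cr·L_e²/(π²E) = 1.178×10^5 × 27.10² / (π² × 1.58×10^7) = 0.5550 in⁴
Solid square: I = a⁴/12  ⇒  a = (12I)^(1/4) = (12×0.5550)^(1/4) = 1.61 in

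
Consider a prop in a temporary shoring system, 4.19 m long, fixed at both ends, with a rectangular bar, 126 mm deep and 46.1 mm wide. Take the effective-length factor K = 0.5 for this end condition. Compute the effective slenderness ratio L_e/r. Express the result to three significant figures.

For a rectangle r_min = b/√12 = 46.1/√12 = 13.31 mm
L_e = K·L = 0.5 × 4.19 m = 2.095 m = 2095.0 mm
λ = L_e / r_min = 2095.0 / 13.31 = 157

λ ≈ 157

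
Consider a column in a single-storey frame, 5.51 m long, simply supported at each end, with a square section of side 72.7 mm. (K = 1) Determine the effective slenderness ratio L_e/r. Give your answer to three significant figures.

λ ≈ 263

I = a⁴/12 = 72.7⁴/12 = 2.328×10^6 mm⁴
A = 5.285×10^3 mm²;  r_min = √(I/A) = √(2.328×10^6/5.285×10^3) = 20.99 mm
L_e = K·L = 1 × 5.51 m = 5.510 m = 5510.0 mm
λ = L_e / r_min = 5510.0 / 20.99 = 263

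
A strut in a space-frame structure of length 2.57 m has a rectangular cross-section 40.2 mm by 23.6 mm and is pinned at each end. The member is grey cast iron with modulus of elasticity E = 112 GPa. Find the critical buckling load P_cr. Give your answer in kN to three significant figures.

P_cr ≈ 7.37 kN

Buckling occurs about the weak axis: I_min = h·b³/12 with b = 23.6 mm (the shorter side).
I_min = 40.2×23.6³/12 = 4.403×10^4 mm⁴
I = 4.403×10^4 mm⁴ = 4.403×10^-8 m⁴
Effective length L_e = K·L = 1 × 2.57 = 2.570 m
P_cr = π²EI / L_e² = π² × 112×10⁹ × 4.403×10^-8 / 2.570² = 7.369×10^3 N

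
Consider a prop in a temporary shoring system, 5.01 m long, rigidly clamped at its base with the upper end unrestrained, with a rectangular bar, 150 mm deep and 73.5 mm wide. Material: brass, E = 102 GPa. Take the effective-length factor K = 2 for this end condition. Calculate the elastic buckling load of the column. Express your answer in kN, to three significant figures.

P_cr ≈ 49.8 kN

Buckling occurs about the weak axis: I_min = h·b³/12 with b = 73.5 mm (the shorter side).
I_min = 150×73.5³/12 = 4.963×10^6 mm⁴
I = 4.963×10^6 mm⁴ = 4.963×10^-6 m⁴
Effective length L_e = K·L = 2 × 5.01 = 10.02 m
P_cr = π²EI / L_e² = π² × 102×10⁹ × 4.963×10^-6 / 10.02² = 4.977×10^4 N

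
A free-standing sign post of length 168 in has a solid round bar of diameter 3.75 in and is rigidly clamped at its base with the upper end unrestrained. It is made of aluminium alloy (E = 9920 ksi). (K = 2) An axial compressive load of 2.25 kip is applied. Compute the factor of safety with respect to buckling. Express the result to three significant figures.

n ≈ 3.74

I = πd⁴/64 = π×3.75⁴/64 = 9.707 in⁴
Effective length L_e = K·L = 2 × 168 = 336.0 in
P_cr = π²EI / L_e² = π² × 9920×10³ × 9.707 / 336.0² = 8.418×10^3 lb
Factor of safety n = P_cr / P = 8.4184 / 2.25 = 3.74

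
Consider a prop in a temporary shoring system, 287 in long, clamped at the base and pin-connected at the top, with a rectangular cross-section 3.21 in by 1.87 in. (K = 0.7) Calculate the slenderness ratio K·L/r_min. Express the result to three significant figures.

λ ≈ 372

Buckling occurs about the weak axis: I_min = h·b³/12 with b = 1.87 in (the shorter side).
I_min = 3.21×1.87³/12 = 1.749 in⁴
A = 6.003 in²;  r_min = √(I/A) = √(1.749/6.003) = 0.5398 in
L_e = K·L = 0.7 × 287 = 200.9 in
λ = L_e / r_min = 200.90 / 0.5398 = 372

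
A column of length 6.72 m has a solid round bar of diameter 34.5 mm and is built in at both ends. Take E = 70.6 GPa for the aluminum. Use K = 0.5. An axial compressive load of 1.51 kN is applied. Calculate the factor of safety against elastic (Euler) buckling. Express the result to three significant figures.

n ≈ 2.84

I = πd⁴/64 = π×34.5⁴/64 = 6.954×10^4 mm⁴
I = 6.954×10^4 mm⁴ = 6.954×10^-8 m⁴
Effective length L_e = K·L = 0.5 × 6.72 = 3.360 m
P_cr = π²EI / L_e² = π² × 70.6×10⁹ × 6.954×10^-8 / 3.360² = 4.292×10^3 N
Factor of safety n = P_cr / P = 4.2921 / 1.51 = 2.84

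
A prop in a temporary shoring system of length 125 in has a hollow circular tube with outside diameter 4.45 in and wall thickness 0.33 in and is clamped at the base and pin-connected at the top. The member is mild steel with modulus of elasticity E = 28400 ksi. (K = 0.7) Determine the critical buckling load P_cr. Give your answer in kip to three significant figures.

P_cr ≈ 334 kip

Inner diameter d_i = 4.45 − 2×0.33 = 3.790 in
I = π(d_o⁴ − d_i⁴)/64 = π(4.45⁴ − 3.790⁴)/64 = 9.121 in⁴
Effective length L_e = K·L = 0.7 × 125 = 87.50 in
P_cr = π²EI / L_e² = π² × 28400×10³ × 9.121 / 87.50² = 3.339×10^5 lb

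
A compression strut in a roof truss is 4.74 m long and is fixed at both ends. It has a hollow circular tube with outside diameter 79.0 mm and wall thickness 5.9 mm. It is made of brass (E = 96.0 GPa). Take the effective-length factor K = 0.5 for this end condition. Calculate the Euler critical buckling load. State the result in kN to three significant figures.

P_cr ≈ 154 kN

Inner diameter d_i = 79.0 − 2×5.9 = 67.20 mm
I = π(d_o⁴ − d_i⁴)/64 = π(79.0⁴ − 67.20⁴)/64 = 9.109×10^5 mm⁴
I = 9.109×10^5 mm⁴ = 9.109×10^-7 m⁴
Effective length L_e = K·L = 0.5 × 4.74 = 2.370 m
P_cr = π²EI / L_e² = π² × 96.0×10⁹ × 9.109×10^-7 / 2.370² = 1.537×10^5 N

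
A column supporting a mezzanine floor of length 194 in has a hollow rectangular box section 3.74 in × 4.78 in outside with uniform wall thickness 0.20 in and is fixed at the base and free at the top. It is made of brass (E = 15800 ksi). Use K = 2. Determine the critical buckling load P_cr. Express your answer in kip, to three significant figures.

P_cr ≈ 7.50 kip

Inner dimensions: h_i = 4.78 − 2×0.20 = 4.380 in, b_i = 3.74 − 2×0.20 = 3.340 in
Weak-axis I_min = (h_o·b_o³ − h_i·b_i³)/12 with b_o = 3.74, b_i = 3.340 in (shorter outer/inner sides).
I_min = (4.78×3.74³ − 4.380×3.340³)/12 = 7.238 in⁴
Effective length L_e = K·L = 2 × 194 = 388.0 in
P_cr = π²EI / L_e² = π² × 15800×10³ × 7.238 / 388.0² = 7.498×10^3 lb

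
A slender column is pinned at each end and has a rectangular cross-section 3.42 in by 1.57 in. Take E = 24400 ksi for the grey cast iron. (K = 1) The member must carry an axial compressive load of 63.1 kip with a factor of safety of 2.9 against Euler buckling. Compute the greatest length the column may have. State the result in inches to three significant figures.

Buckling occurs about the weak axis: I_min = h·b³/12 with b = 1.57 in (the shorter side).
I_min = 3.42×1.57³/12 = 1.103 in⁴
Required critical load P_cr = n·P = 2.9 × 63.1 = 183.0 kip = 1.830×10^5 lb
From P_cr = π²EI/(K·L)²:  L = (1/K)·√(π²EI/P_cr) = (1/1)·√(π²×2.44×10^7×1.103/1.830×10^5)
L = 38.1 in

L_max ≈ 38.1 in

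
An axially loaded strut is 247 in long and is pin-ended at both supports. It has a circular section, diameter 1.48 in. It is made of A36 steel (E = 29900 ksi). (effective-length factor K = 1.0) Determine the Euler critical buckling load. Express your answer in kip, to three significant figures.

P_cr ≈ 1.14 kip

I = πd⁴/64 = π×1.48⁴/64 = 0.2355 in⁴
Effective length L_e = K·L = 1 × 247 = 247.0 in
P_cr = π²EI / L_e² = π² × 29900×10³ × 0.2355 / 247.0² = 1.139×10^3 lb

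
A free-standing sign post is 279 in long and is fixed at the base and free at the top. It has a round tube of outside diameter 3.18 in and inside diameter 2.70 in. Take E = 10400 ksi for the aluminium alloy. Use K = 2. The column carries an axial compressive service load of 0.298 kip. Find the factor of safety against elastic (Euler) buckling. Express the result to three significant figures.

n ≈ 2.67

d_o = 3.18 in, d_i = 2.70 in
I = π(d_o⁴ − d_i⁴)/64 = π(3.18⁴ − 2.700⁴)/64 = 2.411 in⁴
Effective length L_e = K·L = 2 × 279 = 558.0 in
P_cr = π²EI / L_e² = π² × 10400×10³ × 2.411 / 558.0² = 794.8 lb
Factor of safety n = P_cr / P = 0.79481 / 0.298 = 2.67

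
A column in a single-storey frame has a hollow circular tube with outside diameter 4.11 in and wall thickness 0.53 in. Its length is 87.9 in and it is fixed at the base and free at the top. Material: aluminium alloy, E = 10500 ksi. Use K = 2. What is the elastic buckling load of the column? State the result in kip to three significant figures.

Inner diameter d_i = 4.11 − 2×0.53 = 3.050 in
I = π(d_o⁴ − d_i⁴)/64 = π(4.11⁴ − 3.050⁴)/64 = 9.759 in⁴
Effective length L_e = K·L = 2 × 87.9 = 175.8 in
P_cr = π²EI / L_e² = π² × 10500×10³ × 9.759 / 175.8² = 3.272×10^4 lb

P_cr ≈ 32.7 kip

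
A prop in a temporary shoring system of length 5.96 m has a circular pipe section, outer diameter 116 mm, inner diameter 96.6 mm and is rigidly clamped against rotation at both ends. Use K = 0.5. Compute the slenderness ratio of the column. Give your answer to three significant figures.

d_o = 116 mm, d_i = 96.6 mm
I = π(d_o⁴ − d_i⁴)/64 = π(116⁴ − 96.60⁴)/64 = 4.614×10^6 mm⁴
A = 3.239×10^3 mm²;  r_min = √(I/A) = √(4.614×10^6/3.239×10^3) = 37.74 mm
L_e = K·L = 0.5 × 5.96 m = 2.980 m = 2980.0 mm
λ = L_e / r_min = 2980.0 / 37.74 = 79.0

λ ≈ 79.0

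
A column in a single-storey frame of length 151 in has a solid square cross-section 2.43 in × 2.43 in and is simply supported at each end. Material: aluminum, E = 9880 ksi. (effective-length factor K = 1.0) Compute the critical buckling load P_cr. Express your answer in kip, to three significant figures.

I = a⁴/12 = 2.43⁴/12 = 2.906 in⁴
Effective length L_e = K·L = 1 × 151 = 151.0 in
P_cr = π²EI / L_e² = π² × 9880×10³ × 2.906 / 151.0² = 1.243×10^4 lb

P_cr ≈ 12.4 kip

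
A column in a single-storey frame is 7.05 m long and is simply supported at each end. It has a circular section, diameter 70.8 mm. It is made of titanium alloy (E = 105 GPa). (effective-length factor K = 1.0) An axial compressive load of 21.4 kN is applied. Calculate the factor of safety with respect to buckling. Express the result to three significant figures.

n ≈ 1.20

I = πd⁴/64 = π×70.8⁴/64 = 1.233×10^6 mm⁴
I = 1.233×10^6 mm⁴ = 1.233×10^-6 m⁴
Effective length L_e = K·L = 1 × 7.05 = 7.050 m
P_cr = π²EI / L_e² = π² × 105×10⁹ × 1.233×10^-6 / 7.050² = 2.572×10^4 N
Factor of safety n = P_cr / P = 25.717 / 21.4 = 1.20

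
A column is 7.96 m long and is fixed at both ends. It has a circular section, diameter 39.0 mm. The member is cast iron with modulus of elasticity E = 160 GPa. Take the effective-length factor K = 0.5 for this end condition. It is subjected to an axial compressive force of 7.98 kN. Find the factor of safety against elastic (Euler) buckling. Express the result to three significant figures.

n ≈ 1.42

I = πd⁴/64 = π×39.0⁴/64 = 1.136×10^5 mm⁴
I = 1.136×10^5 mm⁴ = 1.136×10^-7 m⁴
Effective length L_e = K·L = 0.5 × 7.96 = 3.980 m
P_cr = π²EI / L_e² = π² × 160×10⁹ × 1.136×10^-7 / 3.980² = 1.132×10^4 N
Factor of safety n = P_cr / P = 11.321 / 7.98 = 1.42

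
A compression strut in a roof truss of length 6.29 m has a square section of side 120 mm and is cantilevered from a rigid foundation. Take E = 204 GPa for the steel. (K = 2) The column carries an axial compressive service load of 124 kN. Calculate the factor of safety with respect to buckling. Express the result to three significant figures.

n ≈ 1.77

I = a⁴/12 = 120⁴/12 = 1.728×10^7 mm⁴
I = 1.728×10^7 mm⁴ = 1.728×10^-5 m⁴
Effective length L_e = K·L = 2 × 6.29 = 12.58 m
P_cr = π²EI / L_e² = π² × 204×10⁹ × 1.728×10^-5 / 12.58² = 2.198×10^5 N
Factor of safety n = P_cr / P = 219.84 / 124 = 1.77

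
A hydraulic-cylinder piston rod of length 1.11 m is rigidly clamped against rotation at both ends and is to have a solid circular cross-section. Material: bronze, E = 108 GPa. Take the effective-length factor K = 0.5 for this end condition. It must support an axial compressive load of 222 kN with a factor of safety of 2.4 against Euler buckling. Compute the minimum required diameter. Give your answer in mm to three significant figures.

d ≈ 42.1 mm

Required P_cr = n·P = 2.4 × 222 = 532.8 kN
L_e = K·L = 0.5 × 1.11 = 0.5550 m
Required I = P_cr·L_e²/(π²E) = 5.328×10^5 × 0.5550² / (π² × 1.08×10^11) = 1.540×10^-7 m⁴
I_req = 1.540×10^5 mm⁴
Solid circle: I = πd⁴/64  ⇒  d = (64I/π)^(1/4) = (64×1.540×10^5/π)^(1/4) = 42.1 mm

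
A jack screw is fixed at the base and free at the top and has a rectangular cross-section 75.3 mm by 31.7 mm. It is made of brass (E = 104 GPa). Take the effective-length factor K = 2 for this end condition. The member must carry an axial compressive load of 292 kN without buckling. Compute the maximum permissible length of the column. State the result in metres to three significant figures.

Buckling occurs about the weak axis: I_min = h·b³/12 with b = 31.7 mm (the shorter side).
I_min = 75.3×31.7³/12 = 1.999×10^5 mm⁴
I = 1.999×10^-7 m⁴
At the buckling limit P_cr = P = 2.920×10^5 N
From P_cr = π²EI/(K·L)²:  L = (1/K)·√(π²EI/P_cr) = (1/2)·√(π²×1.04×10^11×1.999×10^-7/2.920×10^5)
L = 0.419 m

L_max ≈ 0.419 m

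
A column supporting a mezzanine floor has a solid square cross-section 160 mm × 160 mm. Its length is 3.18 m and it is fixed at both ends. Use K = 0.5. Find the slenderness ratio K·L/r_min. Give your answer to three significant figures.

λ ≈ 34.4

For a square r = a/√12 = 160/√12 = 46.19 mm
L_e = K·L = 0.5 × 3.18 m = 1.590 m = 1590.0 mm
λ = L_e / r_min = 1590.0 / 46.19 = 34.4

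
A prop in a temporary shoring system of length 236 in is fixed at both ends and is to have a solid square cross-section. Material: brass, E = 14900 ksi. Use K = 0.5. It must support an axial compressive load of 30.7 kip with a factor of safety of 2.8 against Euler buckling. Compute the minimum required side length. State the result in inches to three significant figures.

a ≈ 3.14 in

Required P_cr = n·P = 2.8 × 30.7 = 85.96 kip
L_e = K·L = 0.5 × 236 = 118.0 in
Required I = P_cr·L_e²/(π²E) = 8.596×10^4 × 118.0² / (π² × 1.49×10^7) = 8.139 in⁴
Solid square: I = a⁴/12  ⇒  a = (12I)^(1/4) = (12×8.139)^(1/4) = 3.14 in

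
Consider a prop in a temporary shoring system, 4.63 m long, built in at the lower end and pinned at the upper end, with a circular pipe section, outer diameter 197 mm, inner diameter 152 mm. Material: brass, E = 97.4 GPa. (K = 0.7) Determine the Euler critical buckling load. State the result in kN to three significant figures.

d_o = 197 mm, d_i = 152 mm
I = π(d_o⁴ − d_i⁴)/64 = π(197⁴ − 152.0⁴)/64 = 4.773×10^7 mm⁴
I = 4.773×10^7 mm⁴ = 4.773×10^-5 m⁴
Effective length L_e = K·L = 0.7 × 4.63 = 3.241 m
P_cr = π²EI / L_e² = π² × 97.4×10⁹ × 4.773×10^-5 / 3.241² = 4.368×10^6 N

P_cr ≈ 4370 kN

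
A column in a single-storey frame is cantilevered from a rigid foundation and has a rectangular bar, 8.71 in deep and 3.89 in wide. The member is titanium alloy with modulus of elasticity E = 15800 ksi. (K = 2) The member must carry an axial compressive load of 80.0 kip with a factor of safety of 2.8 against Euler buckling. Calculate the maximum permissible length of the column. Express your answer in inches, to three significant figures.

Buckling occurs about the weak axis: I_min = h·b³/12 with b = 3.89 in (the shorter side).
I_min = 8.71×3.89³/12 = 42.73 in⁴
Required critical load P_cr = n·P = 2.8 × 80.0 = 224.0 kip = 2.240×10^5 lb
From P_cr = π²EI/(K·L)²:  L = (1/K)·√(π²EI/P_cr) = (1/2)·√(π²×1.58×10^7×42.73/2.240×10^5)
L = 86.2 in

L_max ≈ 86.2 in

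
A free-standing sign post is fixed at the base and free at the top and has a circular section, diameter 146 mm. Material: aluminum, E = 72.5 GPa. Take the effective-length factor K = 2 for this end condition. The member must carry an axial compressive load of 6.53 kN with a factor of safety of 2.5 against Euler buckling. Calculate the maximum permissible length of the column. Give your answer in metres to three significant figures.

I = πd⁴/64 = π×146⁴/64 = 2.230×10^7 mm⁴
I = 2.230×10^-5 m⁴
Required critical load P_cr = n·P = 2.5 × 6.53 = 16.32 kN = 1.633×10^4 N
From P_cr = π²EI/(K·L)²:  L = (1/K)·√(π²EI/P_cr) = (1/2)·√(π²×7.25×10^10×2.230×10^-5/1.633×10^4)
L = 15.6 m

L_max ≈ 15.6 m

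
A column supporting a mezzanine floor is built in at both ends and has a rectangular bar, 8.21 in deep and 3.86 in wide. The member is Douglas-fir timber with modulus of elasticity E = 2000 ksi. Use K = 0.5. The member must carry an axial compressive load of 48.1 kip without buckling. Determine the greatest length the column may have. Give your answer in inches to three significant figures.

Buckling occurs about the weak axis: I_min = h·b³/12 with b = 3.86 in (the shorter side).
I_min = 8.21×3.86³/12 = 39.35 in⁴
At the buckling limit P_cr = P = 4.810×10^4 lb
From P_cr = π²EI/(K·L)²:  L = (1/K)·√(π²EI/P_cr) = (1/0.5)·√(π²×2.00×10^6×39.35/4.810×10^4)
L = 254 in

L_max ≈ 254 in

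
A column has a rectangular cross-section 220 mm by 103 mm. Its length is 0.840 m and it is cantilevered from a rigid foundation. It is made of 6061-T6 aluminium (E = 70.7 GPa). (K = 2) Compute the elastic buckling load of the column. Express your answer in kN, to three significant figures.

Buckling occurs about the weak axis: I_min = h·b³/12 with b = 103 mm (the shorter side).
I_min = 220×103³/12 = 2.003×10^7 mm⁴
I = 2.003×10^7 mm⁴ = 2.003×10^-5 m⁴
Effective length L_e = K·L = 2 × 0.840 = 1.680 m
P_cr = π²EI / L_e² = π² × 70.7×10⁹ × 2.003×10^-5 / 1.680² = 4.953×10^6 N

P_cr ≈ 4950 kN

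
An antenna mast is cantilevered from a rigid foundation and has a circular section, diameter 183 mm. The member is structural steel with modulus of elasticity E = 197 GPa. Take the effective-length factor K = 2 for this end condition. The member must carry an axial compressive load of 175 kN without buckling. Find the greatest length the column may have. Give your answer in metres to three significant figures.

I = πd⁴/64 = π×183⁴/64 = 5.505×10^7 mm⁴
I = 5.505×10^-5 m⁴
At the buckling limit P_cr = P = 1.750×10^5 N
From P_cr = π²EI/(K·L)²:  L = (1/K)·√(π²EI/P_cr) = (1/2)·√(π²×1.97×10^11×5.505×10^-5/1.750×10^5)
L = 12.4 m

L_max ≈ 12.4 m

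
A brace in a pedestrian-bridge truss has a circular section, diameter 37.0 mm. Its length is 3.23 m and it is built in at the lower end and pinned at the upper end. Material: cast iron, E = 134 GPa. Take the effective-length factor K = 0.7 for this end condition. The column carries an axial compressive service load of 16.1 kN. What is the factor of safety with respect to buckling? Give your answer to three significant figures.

I = πd⁴/64 = π×37.0⁴/64 = 9.200×10^4 mm⁴
I = 9.200×10^4 mm⁴ = 9.200×10^-8 m⁴
Effective length L_e = K·L = 0.7 × 3.23 = 2.261 m
P_cr = π²EI / L_e² = π² × 134×10⁹ × 9.200×10^-8 / 2.261² = 2.380×10^4 N
Factor of safety n = P_cr / P = 23.800 / 16.1 = 1.48

n ≈ 1.48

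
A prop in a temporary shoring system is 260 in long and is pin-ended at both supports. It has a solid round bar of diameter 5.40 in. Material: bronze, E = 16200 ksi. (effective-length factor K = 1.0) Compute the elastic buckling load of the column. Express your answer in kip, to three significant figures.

I = πd⁴/64 = π×5.40⁴/64 = 41.74 in⁴
Effective length L_e = K·L = 1 × 260 = 260.0 in
P_cr = π²EI / L_e² = π² × 16200×10³ × 41.74 / 260.0² = 9.872×10^4 lb

P_cr ≈ 98.7 kip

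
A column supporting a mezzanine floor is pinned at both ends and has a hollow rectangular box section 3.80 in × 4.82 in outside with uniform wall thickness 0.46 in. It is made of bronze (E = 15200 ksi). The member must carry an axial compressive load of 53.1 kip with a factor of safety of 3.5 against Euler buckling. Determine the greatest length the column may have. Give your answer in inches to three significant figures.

L_max ≈ 107 in

Inner dimensions: h_i = 4.82 − 2×0.46 = 3.900 in, b_i = 3.80 − 2×0.46 = 2.880 in
Weak-axis I_min = (h_o·b_o³ − h_i·b_i³)/12 with b_o = 3.80, b_i = 2.880 in (shorter outer/inner sides).
I_min = (4.82×3.80³ − 3.900×2.880³)/12 = 14.28 in⁴
Required critical load P_cr = n·P = 3.5 × 53.1 = 185.8 kip = 1.859×10^5 lb
From P_cr = π²EI/(K·L)²:  L = (1/K)·√(π²EI/P_cr) = (1/1)·√(π²×1.52×10^7×14.28/1.859×10^5)
L = 107 in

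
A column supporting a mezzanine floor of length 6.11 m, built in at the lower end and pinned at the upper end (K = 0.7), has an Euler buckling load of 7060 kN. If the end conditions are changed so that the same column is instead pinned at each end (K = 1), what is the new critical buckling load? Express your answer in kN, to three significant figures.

P_cr ≈ 3460 kN

P_cr ∝ 1/K², so P_cr,new = P_cr,old × (K_old/K_new)² = 7060 × (0.7/1)²
= 7060 × 0.4900 = 3460 kN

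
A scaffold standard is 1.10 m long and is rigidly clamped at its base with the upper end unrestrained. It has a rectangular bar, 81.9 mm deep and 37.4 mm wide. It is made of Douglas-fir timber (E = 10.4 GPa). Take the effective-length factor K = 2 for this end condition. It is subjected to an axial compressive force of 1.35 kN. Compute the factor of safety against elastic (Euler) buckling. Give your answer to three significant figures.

Buckling occurs about the weak axis: I_min = h·b³/12 with b = 37.4 mm (the shorter side).
I_min = 81.9×37.4³/12 = 3.570×10^5 mm⁴
I = 3.570×10^5 mm⁴ = 3.570×10^-7 m⁴
Effective length L_e = K·L = 2 × 1.10 = 2.200 m
P_cr = π²EI / L_e² = π² × 10.4×10⁹ × 3.570×10^-7 / 2.200² = 7.572×10^3 N
Factor of safety n = P_cr / P = 7.5719 / 1.35 = 5.61

n ≈ 5.61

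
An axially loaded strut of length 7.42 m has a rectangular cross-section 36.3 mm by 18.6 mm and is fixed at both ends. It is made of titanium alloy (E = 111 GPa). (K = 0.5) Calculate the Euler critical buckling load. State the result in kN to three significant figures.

P_cr ≈ 1.55 kN

Buckling occurs about the weak axis: I_min = h·b³/12 with b = 18.6 mm (the shorter side).
I_min = 36.3×18.6³/12 = 1.947×10^4 mm⁴
I = 1.947×10^4 mm⁴ = 1.947×10^-8 m⁴
Effective length L_e = K·L = 0.5 × 7.42 = 3.710 m
P_cr = π²EI / L_e² = π² × 111×10⁹ × 1.947×10^-8 / 3.710² = 1.549×10^3 N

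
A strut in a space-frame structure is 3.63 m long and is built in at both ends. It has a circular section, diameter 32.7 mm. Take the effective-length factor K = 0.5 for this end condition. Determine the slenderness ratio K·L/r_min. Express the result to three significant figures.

For a solid circle r = d/4 = 32.7/4 = 8.175 mm
L_e = K·L = 0.5 × 3.63 m = 1.815 m = 1815.0 mm
λ = L_e / r_min = 1815.0 / 8.175 = 222

λ ≈ 222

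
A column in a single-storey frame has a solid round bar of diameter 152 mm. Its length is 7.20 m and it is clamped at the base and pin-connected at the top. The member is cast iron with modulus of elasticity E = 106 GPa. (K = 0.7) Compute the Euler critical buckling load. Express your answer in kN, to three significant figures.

I = πd⁴/64 = π×152⁴/64 = 2.620×10^7 mm⁴
I = 2.620×10^7 mm⁴ = 2.620×10^-5 m⁴
Effective length L_e = K·L = 0.7 × 7.20 = 5.040 m
P_cr = π²EI / L_e² = π² × 106×10⁹ × 2.620×10^-5 / 5.040² = 1.079×10^6 N

P_cr ≈ 1080 kN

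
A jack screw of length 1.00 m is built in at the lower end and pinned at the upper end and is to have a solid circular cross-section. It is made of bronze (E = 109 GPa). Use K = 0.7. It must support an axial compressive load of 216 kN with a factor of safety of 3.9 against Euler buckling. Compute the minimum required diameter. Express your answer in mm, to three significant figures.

Required P_cr = n·P = 3.9 × 216 = 842.4 kN
L_e = K·L = 0.7 × 1.00 = 0.7000 m
Required I = P_cr·L_e²/(π²E) = 8.424×10^5 × 0.7000² / (π² × 1.09×10^11) = 3.837×10^-7 m⁴
I_req = 3.837×10^5 mm⁴
Solid circle: I = πd⁴/64  ⇒  d = (64I/π)^(1/4) = (64×3.837×10^5/π)^(1/4) = 52.9 mm

d ≈ 52.9 mm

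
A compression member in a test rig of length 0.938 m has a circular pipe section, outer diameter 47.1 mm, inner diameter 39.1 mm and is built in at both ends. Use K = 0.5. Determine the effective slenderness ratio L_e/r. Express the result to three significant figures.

λ ≈ 30.6

d_o = 47.1 mm, d_i = 39.1 mm
I = π(d_o⁴ − d_i⁴)/64 = π(47.1⁴ − 39.10⁴)/64 = 1.268×10^5 mm⁴
A = 541.6 mm²;  r_min = √(I/A) = √(1.268×10^5/541.6) = 15.30 mm
L_e = K·L = 0.5 × 0.938 m = 0.4690 m = 469.00 mm
λ = L_e / r_min = 469.00 / 15.30 = 30.6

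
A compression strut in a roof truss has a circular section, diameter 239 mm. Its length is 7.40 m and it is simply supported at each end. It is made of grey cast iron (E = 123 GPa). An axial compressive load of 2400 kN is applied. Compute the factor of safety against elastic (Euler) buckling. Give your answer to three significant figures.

n ≈ 1.48

I = πd⁴/64 = π×239⁴/64 = 1.602×10^8 mm⁴
I = 1.602×10^8 mm⁴ = 1.602×10^-4 m⁴
Effective length L_e = K·L = 1 × 7.40 = 7.400 m
P_cr = π²EI / L_e² = π² × 123×10⁹ × 1.602×10^-4 / 7.400² = 3.551×10^6 N
Factor of safety n = P_cr / P = 3550.6 / 2400 = 1.48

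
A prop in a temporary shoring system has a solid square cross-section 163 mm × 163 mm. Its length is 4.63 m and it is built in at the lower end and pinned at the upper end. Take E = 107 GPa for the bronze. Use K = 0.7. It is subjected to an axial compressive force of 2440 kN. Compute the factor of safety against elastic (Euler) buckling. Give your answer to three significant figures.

I = a⁴/12 = 163⁴/12 = 5.883×10^7 mm⁴
I = 5.883×10^7 mm⁴ = 5.883×10^-5 m⁴
Effective length L_e = K·L = 0.7 × 4.63 = 3.241 m
P_cr = π²EI / L_e² = π² × 107×10⁹ × 5.883×10^-5 / 3.241² = 5.914×10^6 N
Factor of safety n = P_cr / P = 5914.2 / 2440 = 2.42

n ≈ 2.42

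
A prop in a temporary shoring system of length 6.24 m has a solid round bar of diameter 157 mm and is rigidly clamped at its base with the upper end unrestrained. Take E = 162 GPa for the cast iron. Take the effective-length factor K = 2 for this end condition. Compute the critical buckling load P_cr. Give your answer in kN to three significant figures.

I = πd⁴/64 = π×157⁴/64 = 2.982×10^7 mm⁴
I = 2.982×10^7 mm⁴ = 2.982×10^-5 m⁴
Effective length L_e = K·L = 2 × 6.24 = 12.48 m
P_cr = π²EI / L_e² = π² × 162×10⁹ × 2.982×10^-5 / 12.48² = 3.062×10^5 N

P_cr ≈ 306 kN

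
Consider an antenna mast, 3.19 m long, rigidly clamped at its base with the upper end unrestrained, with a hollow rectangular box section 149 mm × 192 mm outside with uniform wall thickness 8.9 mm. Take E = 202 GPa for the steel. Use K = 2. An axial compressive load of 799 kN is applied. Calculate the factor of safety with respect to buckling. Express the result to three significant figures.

n ≈ 1.23

Inner dimensions: h_i = 192 − 2×8.9 = 174.2 mm, b_i = 149 − 2×8.9 = 131.2 mm
Weak-axis I_min = (h_o·b_o³ − h_i·b_i³)/12 with b_o = 149, b_i = 131.2 mm (shorter outer/inner sides).
I_min = (192×149³ − 174.2×131.2³)/12 = 2.014×10^7 mm⁴
I = 2.014×10^7 mm⁴ = 2.014×10^-5 m⁴
Effective length L_e = K·L = 2 × 3.19 = 6.380 m
P_cr = π²EI / L_e² = π² × 202×10⁹ × 2.014×10^-5 / 6.380² = 9.866×10^5 N
Factor of safety n = P_cr / P = 986.57 / 799 = 1.23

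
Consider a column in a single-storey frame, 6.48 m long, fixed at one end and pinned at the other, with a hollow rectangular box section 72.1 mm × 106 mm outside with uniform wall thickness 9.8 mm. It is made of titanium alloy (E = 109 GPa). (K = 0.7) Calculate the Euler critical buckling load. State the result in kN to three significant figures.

Inner dimensions: h_i = 106 − 2×9.8 = 86.40 mm, b_i = 72.1 − 2×9.8 = 52.50 mm
Weak-axis I_min = (h_o·b_o³ − h_i·b_i³)/12 with b_o = 72.1, b_i = 52.50 mm (shorter outer/inner sides).
I_min = (106×72.1³ − 86.40×52.50³)/12 = 2.269×10^6 mm⁴
I = 2.269×10^6 mm⁴ = 2.269×10^-6 m⁴
Effective length L_e = K·L = 0.7 × 6.48 = 4.536 m
P_cr = π²EI / L_e² = π² × 109×10⁹ × 2.269×10^-6 / 4.536² = 1.186×10^5 N

P_cr ≈ 119 kN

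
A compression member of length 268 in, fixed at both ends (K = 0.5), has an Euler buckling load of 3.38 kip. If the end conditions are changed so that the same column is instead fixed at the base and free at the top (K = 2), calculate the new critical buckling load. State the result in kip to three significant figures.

P_cr ∝ 1/K², so P_cr,new = P_cr,old × (K_old/K_new)² = 3.38 × (0.5/2)²
= 3.38 × 0.06250 = 0.211 kip

P_cr ≈ 0.211 kip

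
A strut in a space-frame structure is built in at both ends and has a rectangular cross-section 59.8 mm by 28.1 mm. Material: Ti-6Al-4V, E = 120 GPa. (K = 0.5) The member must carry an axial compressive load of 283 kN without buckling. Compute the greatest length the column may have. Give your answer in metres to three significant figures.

Buckling occurs about the weak axis: I_min = h·b³/12 with b = 28.1 mm (the shorter side).
I_min = 59.8×28.1³/12 = 1.106×10^5 mm⁴
I = 1.106×10^-7 m⁴
At the buckling limit P_cr = P = 2.830×10^5 N
From P_cr = π²EI/(K·L)²:  L = (1/K)·√(π²EI/P_cr) = (1/0.5)·√(π²×1.20×10^11×1.106×10^-7/2.830×10^5)
L = 1.36 m

L_max ≈ 1.36 m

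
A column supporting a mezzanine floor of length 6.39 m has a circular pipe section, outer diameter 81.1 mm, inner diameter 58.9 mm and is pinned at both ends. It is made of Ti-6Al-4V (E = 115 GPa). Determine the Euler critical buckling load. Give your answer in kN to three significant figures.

P_cr ≈ 42.6 kN

d_o = 81.1 mm, d_i = 58.9 mm
I = π(d_o⁴ − d_i⁴)/64 = π(81.1⁴ − 58.90⁴)/64 = 1.533×10^6 mm⁴
I = 1.533×10^6 mm⁴ = 1.533×10^-6 m⁴
Effective length L_e = K·L = 1 × 6.39 = 6.390 m
P_cr = π²EI / L_e² = π² × 115×10⁹ × 1.533×10^-6 / 6.390² = 4.260×10^4 N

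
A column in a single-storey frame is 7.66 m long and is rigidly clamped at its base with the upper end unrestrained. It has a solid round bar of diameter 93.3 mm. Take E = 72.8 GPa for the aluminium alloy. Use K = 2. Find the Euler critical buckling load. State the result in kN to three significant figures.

I = πd⁴/64 = π×93.3⁴/64 = 3.720×10^6 mm⁴
I = 3.720×10^6 mm⁴ = 3.720×10^-6 m⁴
Effective length L_e = K·L = 2 × 7.66 = 15.32 m
P_cr = π²EI / L_e² = π² × 72.8×10⁹ × 3.720×10^-6 / 15.32² = 1.139×10^4 N

P_cr ≈ 11.4 kN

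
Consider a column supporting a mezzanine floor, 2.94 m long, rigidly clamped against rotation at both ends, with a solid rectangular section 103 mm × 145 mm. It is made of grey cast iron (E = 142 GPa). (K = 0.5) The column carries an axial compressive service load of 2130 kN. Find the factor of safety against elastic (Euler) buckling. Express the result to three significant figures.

Buckling occurs about the weak axis: I_min = h·b³/12 with b = 103 mm (the shorter side).
I_min = 145×103³/12 = 1.320×10^7 mm⁴
I = 1.320×10^7 mm⁴ = 1.320×10^-5 m⁴
Effective length L_e = K·L = 0.5 × 2.94 = 1.470 m
P_cr = π²EI / L_e² = π² × 142×10⁹ × 1.320×10^-5 / 1.470² = 8.564×10^6 N
Factor of safety n = P_cr / P = 8563.5 / 2130 = 4.02

n ≈ 4.02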